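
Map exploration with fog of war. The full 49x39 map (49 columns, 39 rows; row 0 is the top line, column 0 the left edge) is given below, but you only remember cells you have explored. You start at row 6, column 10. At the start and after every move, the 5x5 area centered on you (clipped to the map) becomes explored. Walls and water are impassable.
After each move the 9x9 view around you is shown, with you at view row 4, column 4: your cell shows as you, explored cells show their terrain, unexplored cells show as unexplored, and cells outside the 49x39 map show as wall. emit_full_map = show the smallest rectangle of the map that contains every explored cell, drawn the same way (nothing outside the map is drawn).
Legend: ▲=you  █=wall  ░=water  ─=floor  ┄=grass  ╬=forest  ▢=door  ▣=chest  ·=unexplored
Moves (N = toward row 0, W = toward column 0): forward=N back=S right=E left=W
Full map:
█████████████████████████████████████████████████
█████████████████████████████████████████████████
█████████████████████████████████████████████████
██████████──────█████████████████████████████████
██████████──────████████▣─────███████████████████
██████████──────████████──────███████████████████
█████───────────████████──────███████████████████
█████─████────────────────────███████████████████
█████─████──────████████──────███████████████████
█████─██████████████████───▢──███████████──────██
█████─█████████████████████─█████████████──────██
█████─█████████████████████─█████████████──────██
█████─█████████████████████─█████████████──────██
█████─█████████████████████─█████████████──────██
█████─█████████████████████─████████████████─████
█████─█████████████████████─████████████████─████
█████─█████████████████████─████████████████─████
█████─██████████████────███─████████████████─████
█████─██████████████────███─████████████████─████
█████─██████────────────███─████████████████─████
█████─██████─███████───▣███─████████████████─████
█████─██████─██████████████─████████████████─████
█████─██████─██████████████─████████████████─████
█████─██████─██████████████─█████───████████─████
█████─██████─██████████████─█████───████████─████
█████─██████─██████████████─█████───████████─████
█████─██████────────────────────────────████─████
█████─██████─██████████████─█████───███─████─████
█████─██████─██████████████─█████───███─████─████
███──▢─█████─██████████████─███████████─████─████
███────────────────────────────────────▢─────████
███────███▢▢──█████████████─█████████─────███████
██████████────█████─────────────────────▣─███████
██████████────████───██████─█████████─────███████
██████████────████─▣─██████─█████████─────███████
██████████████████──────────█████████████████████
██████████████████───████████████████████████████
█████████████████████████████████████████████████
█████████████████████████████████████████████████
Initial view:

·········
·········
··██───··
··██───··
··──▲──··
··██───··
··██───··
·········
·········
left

·········
·········
··███───·
··███───·
··──▲───·
··███───·
··███───·
·········
·········

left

·········
·········
··████───
··████───
··──▲────
··████───
··████───
·········
·········

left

·········
·········
··█████──
··█████──
··──▲────
··─████──
··─████──
·········
·········

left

·········
·········
··██████─
··██████─
··█─▲────
··█─████─
··█─████─
·········
·········

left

·········
·········
··███████
··███████
··██▲────
··██─████
··██─████
·········
·········

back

·········
··███████
··███████
··██─────
··██▲████
··██─████
··██─██··
·········
·········

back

··███████
··███████
··██─────
··██─████
··██▲████
··██─██··
··██─██··
·········
·········

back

··███████
··██─────
··██─████
··██─████
··██▲██··
··██─██··
··██─██··
·········
·········

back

··██─────
··██─████
··██─████
··██─██··
··██▲██··
··██─██··
··██─██··
·········
·········

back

··██─████
··██─████
··██─██··
··██─██··
··██▲██··
··██─██··
··██─██··
·········
·········

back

··██─████
··██─██··
··██─██··
··██─██··
··██▲██··
··██─██··
··██─██··
·········
·········

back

··██─██··
··██─██··
··██─██··
··██─██··
··██▲██··
··██─██··
··██─██··
·········
·········

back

··██─██··
··██─██··
··██─██··
··██─██··
··██▲██··
··██─██··
··██─██··
·········
·········

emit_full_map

███████───
███████───
██────────
██─████───
██─████───
██─██·····
██─██·····
██─██·····
██─██·····
██─██·····
██▲██·····
██─██·····
██─██·····

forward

··██─██··
··██─██··
··██─██··
··██─██··
··██▲██··
··██─██··
··██─██··
··██─██··
·········

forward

··██─████
··██─██··
··██─██··
··██─██··
··██▲██··
··██─██··
··██─██··
··██─██··
··██─██··

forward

··██─████
··██─████
··██─██··
··██─██··
··██▲██··
··██─██··
··██─██··
··██─██··
··██─██··

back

··██─████
··██─██··
··██─██··
··██─██··
··██▲██··
··██─██··
··██─██··
··██─██··
··██─██··

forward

··██─████
··██─████
··██─██··
··██─██··
··██▲██··
··██─██··
··██─██··
··██─██··
··██─██··


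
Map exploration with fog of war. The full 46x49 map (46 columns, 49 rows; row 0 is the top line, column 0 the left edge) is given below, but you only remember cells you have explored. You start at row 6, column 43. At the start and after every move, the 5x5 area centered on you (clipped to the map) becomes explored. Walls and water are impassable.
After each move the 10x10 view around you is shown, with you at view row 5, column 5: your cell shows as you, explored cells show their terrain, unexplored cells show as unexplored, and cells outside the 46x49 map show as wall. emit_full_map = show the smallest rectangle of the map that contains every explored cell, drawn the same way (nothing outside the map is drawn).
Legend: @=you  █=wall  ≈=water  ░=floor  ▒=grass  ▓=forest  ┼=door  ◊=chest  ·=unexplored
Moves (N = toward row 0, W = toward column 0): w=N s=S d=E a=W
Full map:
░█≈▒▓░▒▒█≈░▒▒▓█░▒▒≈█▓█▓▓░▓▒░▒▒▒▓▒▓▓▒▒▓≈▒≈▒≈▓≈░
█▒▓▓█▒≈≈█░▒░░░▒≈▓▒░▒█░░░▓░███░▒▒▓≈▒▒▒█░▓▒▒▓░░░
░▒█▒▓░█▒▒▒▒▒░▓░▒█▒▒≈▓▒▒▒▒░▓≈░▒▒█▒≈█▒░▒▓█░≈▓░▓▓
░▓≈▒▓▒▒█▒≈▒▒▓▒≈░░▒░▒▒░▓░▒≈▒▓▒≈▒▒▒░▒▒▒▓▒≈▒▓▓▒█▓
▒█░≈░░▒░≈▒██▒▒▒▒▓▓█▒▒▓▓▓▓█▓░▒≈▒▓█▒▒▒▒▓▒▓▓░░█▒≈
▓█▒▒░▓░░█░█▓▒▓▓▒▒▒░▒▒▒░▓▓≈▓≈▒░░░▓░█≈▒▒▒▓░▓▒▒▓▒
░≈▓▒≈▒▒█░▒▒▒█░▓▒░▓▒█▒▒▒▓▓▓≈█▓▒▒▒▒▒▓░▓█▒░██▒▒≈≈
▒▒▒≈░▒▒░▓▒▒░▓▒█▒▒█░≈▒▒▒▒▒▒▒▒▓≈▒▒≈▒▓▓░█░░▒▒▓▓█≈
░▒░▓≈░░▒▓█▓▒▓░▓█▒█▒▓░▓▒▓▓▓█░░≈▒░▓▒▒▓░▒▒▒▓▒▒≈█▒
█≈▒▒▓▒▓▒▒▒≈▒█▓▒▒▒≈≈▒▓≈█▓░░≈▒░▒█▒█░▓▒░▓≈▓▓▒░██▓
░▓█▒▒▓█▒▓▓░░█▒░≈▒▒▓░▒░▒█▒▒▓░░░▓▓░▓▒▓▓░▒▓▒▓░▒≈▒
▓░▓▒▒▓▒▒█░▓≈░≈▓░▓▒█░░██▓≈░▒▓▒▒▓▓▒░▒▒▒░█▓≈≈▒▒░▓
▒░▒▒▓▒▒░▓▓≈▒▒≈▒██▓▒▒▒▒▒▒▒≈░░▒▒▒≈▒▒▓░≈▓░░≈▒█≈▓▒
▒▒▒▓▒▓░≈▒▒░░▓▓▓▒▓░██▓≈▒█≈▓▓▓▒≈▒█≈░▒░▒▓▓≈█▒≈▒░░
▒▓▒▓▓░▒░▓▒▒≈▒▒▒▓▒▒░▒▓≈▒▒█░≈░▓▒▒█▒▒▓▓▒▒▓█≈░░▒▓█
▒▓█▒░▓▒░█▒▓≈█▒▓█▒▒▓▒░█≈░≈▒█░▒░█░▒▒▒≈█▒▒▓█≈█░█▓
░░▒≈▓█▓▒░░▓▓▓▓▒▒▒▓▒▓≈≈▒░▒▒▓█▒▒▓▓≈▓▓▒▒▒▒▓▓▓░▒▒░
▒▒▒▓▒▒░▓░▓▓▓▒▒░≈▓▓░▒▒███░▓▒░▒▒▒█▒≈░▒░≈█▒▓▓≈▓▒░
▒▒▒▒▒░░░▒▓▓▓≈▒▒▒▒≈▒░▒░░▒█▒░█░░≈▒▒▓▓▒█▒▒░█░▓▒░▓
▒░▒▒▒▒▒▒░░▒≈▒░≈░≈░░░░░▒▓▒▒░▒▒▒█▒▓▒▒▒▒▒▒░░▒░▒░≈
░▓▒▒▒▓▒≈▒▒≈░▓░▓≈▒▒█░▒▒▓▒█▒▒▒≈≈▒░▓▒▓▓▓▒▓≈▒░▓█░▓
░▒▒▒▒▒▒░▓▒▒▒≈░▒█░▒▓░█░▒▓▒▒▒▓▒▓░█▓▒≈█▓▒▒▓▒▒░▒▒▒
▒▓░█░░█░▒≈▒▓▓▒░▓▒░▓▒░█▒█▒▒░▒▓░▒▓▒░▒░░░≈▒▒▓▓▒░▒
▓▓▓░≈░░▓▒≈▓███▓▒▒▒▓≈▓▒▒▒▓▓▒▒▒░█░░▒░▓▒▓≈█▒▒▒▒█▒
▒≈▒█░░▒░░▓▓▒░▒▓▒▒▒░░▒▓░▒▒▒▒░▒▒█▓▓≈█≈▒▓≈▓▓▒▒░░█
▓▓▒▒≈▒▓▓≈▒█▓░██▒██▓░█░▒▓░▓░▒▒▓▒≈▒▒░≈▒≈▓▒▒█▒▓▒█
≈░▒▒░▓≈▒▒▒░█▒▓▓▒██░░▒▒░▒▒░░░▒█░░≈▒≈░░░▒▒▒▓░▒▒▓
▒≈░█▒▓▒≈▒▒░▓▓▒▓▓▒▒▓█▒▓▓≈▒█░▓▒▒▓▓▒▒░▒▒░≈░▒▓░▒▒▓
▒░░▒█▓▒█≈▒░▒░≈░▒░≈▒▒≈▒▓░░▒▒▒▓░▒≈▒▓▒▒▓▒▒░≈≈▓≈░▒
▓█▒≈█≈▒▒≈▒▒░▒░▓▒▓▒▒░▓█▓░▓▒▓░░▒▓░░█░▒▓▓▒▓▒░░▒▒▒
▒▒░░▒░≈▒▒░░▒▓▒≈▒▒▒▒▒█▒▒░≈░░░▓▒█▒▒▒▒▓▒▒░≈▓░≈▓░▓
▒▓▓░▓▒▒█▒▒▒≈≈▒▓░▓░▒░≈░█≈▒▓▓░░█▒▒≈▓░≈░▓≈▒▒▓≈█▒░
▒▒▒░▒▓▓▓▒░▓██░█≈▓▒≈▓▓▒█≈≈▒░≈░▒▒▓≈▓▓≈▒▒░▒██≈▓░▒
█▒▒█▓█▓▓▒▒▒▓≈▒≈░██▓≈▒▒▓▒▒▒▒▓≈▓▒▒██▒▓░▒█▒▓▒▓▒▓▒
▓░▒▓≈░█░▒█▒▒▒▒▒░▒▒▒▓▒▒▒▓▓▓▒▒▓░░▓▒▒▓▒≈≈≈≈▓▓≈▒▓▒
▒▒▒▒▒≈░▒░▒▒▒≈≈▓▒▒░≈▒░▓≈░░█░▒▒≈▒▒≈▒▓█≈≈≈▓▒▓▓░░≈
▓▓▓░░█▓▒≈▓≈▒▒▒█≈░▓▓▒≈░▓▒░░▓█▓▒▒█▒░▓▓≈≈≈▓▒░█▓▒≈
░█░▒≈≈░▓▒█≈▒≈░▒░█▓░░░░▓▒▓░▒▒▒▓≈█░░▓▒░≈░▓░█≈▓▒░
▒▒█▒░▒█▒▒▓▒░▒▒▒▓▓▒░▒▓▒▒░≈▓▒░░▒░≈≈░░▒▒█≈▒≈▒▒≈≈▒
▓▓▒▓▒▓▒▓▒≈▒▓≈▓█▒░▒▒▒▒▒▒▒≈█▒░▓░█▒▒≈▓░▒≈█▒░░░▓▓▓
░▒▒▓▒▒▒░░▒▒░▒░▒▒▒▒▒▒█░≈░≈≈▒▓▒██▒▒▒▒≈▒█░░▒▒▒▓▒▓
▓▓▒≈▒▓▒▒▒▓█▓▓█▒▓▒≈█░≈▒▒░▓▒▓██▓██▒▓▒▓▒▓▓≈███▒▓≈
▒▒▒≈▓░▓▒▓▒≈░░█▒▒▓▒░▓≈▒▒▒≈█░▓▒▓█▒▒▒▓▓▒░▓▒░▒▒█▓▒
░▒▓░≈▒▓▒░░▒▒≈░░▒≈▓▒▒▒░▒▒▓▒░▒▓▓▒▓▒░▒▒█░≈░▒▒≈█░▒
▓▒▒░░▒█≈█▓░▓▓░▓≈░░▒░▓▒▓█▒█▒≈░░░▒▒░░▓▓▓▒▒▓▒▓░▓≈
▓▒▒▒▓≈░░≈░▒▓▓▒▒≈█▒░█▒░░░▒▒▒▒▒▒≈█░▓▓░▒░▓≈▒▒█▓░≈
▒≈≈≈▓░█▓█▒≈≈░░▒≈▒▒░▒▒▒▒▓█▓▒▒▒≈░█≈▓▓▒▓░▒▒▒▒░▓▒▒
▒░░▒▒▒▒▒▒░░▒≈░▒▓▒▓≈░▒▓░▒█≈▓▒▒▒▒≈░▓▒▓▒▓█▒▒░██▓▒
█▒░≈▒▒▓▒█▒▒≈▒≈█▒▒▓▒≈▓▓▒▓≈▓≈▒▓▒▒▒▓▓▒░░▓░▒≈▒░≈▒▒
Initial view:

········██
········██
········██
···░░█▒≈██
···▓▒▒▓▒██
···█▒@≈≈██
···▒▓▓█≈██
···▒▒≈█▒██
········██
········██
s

········██
········██
···░░█▒≈██
···▓▒▒▓▒██
···█▒▒≈≈██
···▒▓@█≈██
···▒▒≈█▒██
···▒░██▓██
········██
········██

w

········██
········██
········██
···░░█▒≈██
···▓▒▒▓▒██
···█▒@≈≈██
···▒▓▓█≈██
···▒▒≈█▒██
···▒░██▓██
········██

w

········██
········██
········██
···▓▓▒█▓██
···░░█▒≈██
···▓▒@▓▒██
···█▒▒≈≈██
···▒▓▓█≈██
···▒▒≈█▒██
···▒░██▓██

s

········██
········██
···▓▓▒█▓██
···░░█▒≈██
···▓▒▒▓▒██
···█▒@≈≈██
···▒▓▓█≈██
···▒▒≈█▒██
···▒░██▓██
········██

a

·········█
·········█
····▓▓▒█▓█
···▓░░█▒≈█
···░▓▒▒▓▒█
···██@▒≈≈█
···▒▒▓▓█≈█
···▓▒▒≈█▒█
····▒░██▓█
·········█

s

·········█
····▓▓▒█▓█
···▓░░█▒≈█
···░▓▒▒▓▒█
···██▒▒≈≈█
···▒▒@▓█≈█
···▓▒▒≈█▒█
···▓▒░██▓█
·········█
·········█

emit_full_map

·▓▓▒█▓
▓░░█▒≈
░▓▒▒▓▒
██▒▒≈≈
▒▒@▓█≈
▓▒▒≈█▒
▓▒░██▓

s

····▓▓▒█▓█
···▓░░█▒≈█
···░▓▒▒▓▒█
···██▒▒≈≈█
···▒▒▓▓█≈█
···▓▒@≈█▒█
···▓▒░██▓█
···▒▓░▒≈·█
·········█
·········█

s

···▓░░█▒≈█
···░▓▒▒▓▒█
···██▒▒≈≈█
···▒▒▓▓█≈█
···▓▒▒≈█▒█
···▓▒@██▓█
···▒▓░▒≈·█
···≈≈▒▒░·█
·········█
·········█

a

····▓░░█▒≈
····░▓▒▒▓▒
····██▒▒≈≈
···░▒▒▓▓█≈
···▒▓▒▒≈█▒
···▓▓@░██▓
···▓▒▓░▒≈·
···▓≈≈▒▒░·
··········
··········

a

·····▓░░█▒
·····░▓▒▒▓
·····██▒▒≈
···░░▒▒▓▓█
···▒▒▓▒▒≈█
···≈▓@▒░██
···▒▓▒▓░▒≈
···█▓≈≈▒▒░
··········
··········

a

······▓░░█
······░▓▒▒
······██▒▒
···█░░▒▒▓▓
···▒▒▒▓▒▒≈
···▓≈@▓▒░█
···░▒▓▒▓░▒
···░█▓≈≈▒▒
··········
··········

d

·····▓░░█▒
·····░▓▒▒▓
·····██▒▒≈
··█░░▒▒▓▓█
··▒▒▒▓▒▒≈█
··▓≈▓@▒░██
··░▒▓▒▓░▒≈
··░█▓≈≈▒▒░
··········
··········

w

······▓▓▒█
·····▓░░█▒
·····░▓▒▒▓
···▒░██▒▒≈
··█░░▒▒▓▓█
··▒▒▒@▒▒≈█
··▓≈▓▓▒░██
··░▒▓▒▓░▒≈
··░█▓≈≈▒▒░
··········

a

·······▓▓▒
······▓░░█
······░▓▒▒
···█▒░██▒▒
···█░░▒▒▓▓
···▒▒@▓▒▒≈
···▓≈▓▓▒░█
···░▒▓▒▓░▒
···░█▓≈≈▒▒
··········

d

······▓▓▒█
·····▓░░█▒
·····░▓▒▒▓
··█▒░██▒▒≈
··█░░▒▒▓▓█
··▒▒▒@▒▒≈█
··▓≈▓▓▒░██
··░▒▓▒▓░▒≈
··░█▓≈≈▒▒░
··········

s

·····▓░░█▒
·····░▓▒▒▓
··█▒░██▒▒≈
··█░░▒▒▓▓█
··▒▒▒▓▒▒≈█
··▓≈▓@▒░██
··░▒▓▒▓░▒≈
··░█▓≈≈▒▒░
··········
··········

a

······▓░░█
······░▓▒▒
···█▒░██▒▒
···█░░▒▒▓▓
···▒▒▒▓▒▒≈
···▓≈@▓▒░█
···░▒▓▒▓░▒
···░█▓≈≈▒▒
··········
··········

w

·······▓▓▒
······▓░░█
······░▓▒▒
···█▒░██▒▒
···█░░▒▒▓▓
···▒▒@▓▒▒≈
···▓≈▓▓▒░█
···░▒▓▒▓░▒
···░█▓≈≈▒▒
··········

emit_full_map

····▓▓▒█▓
···▓░░█▒≈
···░▓▒▒▓▒
█▒░██▒▒≈≈
█░░▒▒▓▓█≈
▒▒@▓▒▒≈█▒
▓≈▓▓▒░██▓
░▒▓▒▓░▒≈·
░█▓≈≈▒▒░·

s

······▓░░█
······░▓▒▒
···█▒░██▒▒
···█░░▒▒▓▓
···▒▒▒▓▒▒≈
···▓≈@▓▒░█
···░▒▓▒▓░▒
···░█▓≈≈▒▒
··········
··········


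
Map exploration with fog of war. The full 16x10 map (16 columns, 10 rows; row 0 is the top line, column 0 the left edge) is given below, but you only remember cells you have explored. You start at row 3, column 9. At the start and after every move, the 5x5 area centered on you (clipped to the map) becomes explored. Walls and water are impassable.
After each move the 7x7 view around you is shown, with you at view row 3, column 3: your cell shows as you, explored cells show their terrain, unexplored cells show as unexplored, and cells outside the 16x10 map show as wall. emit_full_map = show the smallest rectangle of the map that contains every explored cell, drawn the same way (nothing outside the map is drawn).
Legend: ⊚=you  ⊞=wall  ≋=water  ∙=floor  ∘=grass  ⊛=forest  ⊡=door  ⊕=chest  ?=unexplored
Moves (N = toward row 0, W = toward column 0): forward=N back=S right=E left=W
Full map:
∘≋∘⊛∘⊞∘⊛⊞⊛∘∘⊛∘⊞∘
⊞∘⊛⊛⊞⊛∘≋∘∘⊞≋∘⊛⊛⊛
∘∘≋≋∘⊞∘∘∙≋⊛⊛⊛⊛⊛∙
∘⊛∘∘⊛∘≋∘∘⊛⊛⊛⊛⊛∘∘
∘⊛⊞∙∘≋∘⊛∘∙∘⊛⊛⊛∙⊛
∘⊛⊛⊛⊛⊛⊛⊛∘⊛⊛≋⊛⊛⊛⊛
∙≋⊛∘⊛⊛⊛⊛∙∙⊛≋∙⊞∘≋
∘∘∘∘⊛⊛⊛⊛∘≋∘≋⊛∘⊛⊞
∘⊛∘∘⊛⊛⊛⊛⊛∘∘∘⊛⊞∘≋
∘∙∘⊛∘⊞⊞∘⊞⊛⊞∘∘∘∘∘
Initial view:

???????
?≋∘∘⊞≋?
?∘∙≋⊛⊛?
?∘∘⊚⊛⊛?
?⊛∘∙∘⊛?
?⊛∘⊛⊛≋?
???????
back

?≋∘∘⊞≋?
?∘∙≋⊛⊛?
?∘∘⊛⊛⊛?
?⊛∘⊚∘⊛?
?⊛∘⊛⊛≋?
?⊛∙∙⊛≋?
???????

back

?∘∙≋⊛⊛?
?∘∘⊛⊛⊛?
?⊛∘∙∘⊛?
?⊛∘⊚⊛≋?
?⊛∙∙⊛≋?
?⊛∘≋∘≋?
???????

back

?∘∘⊛⊛⊛?
?⊛∘∙∘⊛?
?⊛∘⊛⊛≋?
?⊛∙⊚⊛≋?
?⊛∘≋∘≋?
?⊛⊛∘∘∘?
???????

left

??∘∘⊛⊛⊛
?∘⊛∘∙∘⊛
?⊛⊛∘⊛⊛≋
?⊛⊛⊚∙⊛≋
?⊛⊛∘≋∘≋
?⊛⊛⊛∘∘∘
???????

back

?∘⊛∘∙∘⊛
?⊛⊛∘⊛⊛≋
?⊛⊛∙∙⊛≋
?⊛⊛⊚≋∘≋
?⊛⊛⊛∘∘∘
?⊞∘⊞⊛⊞?
⊞⊞⊞⊞⊞⊞⊞

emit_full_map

?≋∘∘⊞≋
?∘∙≋⊛⊛
?∘∘⊛⊛⊛
∘⊛∘∙∘⊛
⊛⊛∘⊛⊛≋
⊛⊛∙∙⊛≋
⊛⊛⊚≋∘≋
⊛⊛⊛∘∘∘
⊞∘⊞⊛⊞?

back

?⊛⊛∘⊛⊛≋
?⊛⊛∙∙⊛≋
?⊛⊛∘≋∘≋
?⊛⊛⊚∘∘∘
?⊞∘⊞⊛⊞?
⊞⊞⊞⊞⊞⊞⊞
⊞⊞⊞⊞⊞⊞⊞

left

??⊛⊛∘⊛⊛
?⊛⊛⊛∙∙⊛
?⊛⊛⊛∘≋∘
?⊛⊛⊚⊛∘∘
?⊞⊞∘⊞⊛⊞
⊞⊞⊞⊞⊞⊞⊞
⊞⊞⊞⊞⊞⊞⊞

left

???⊛⊛∘⊛
?⊛⊛⊛⊛∙∙
?⊛⊛⊛⊛∘≋
?⊛⊛⊚⊛⊛∘
?∘⊞⊞∘⊞⊛
⊞⊞⊞⊞⊞⊞⊞
⊞⊞⊞⊞⊞⊞⊞

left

????⊛⊛∘
?∘⊛⊛⊛⊛∙
?∘⊛⊛⊛⊛∘
?∘⊛⊚⊛⊛⊛
?⊛∘⊞⊞∘⊞
⊞⊞⊞⊞⊞⊞⊞
⊞⊞⊞⊞⊞⊞⊞

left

?????⊛⊛
?⊛∘⊛⊛⊛⊛
?∘∘⊛⊛⊛⊛
?∘∘⊚⊛⊛⊛
?∘⊛∘⊞⊞∘
⊞⊞⊞⊞⊞⊞⊞
⊞⊞⊞⊞⊞⊞⊞

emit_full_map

?????≋∘∘⊞≋
?????∘∙≋⊛⊛
?????∘∘⊛⊛⊛
????∘⊛∘∙∘⊛
????⊛⊛∘⊛⊛≋
⊛∘⊛⊛⊛⊛∙∙⊛≋
∘∘⊛⊛⊛⊛∘≋∘≋
∘∘⊚⊛⊛⊛⊛∘∘∘
∘⊛∘⊞⊞∘⊞⊛⊞?

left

??????⊛
?≋⊛∘⊛⊛⊛
?∘∘∘⊛⊛⊛
?⊛∘⊚⊛⊛⊛
?∙∘⊛∘⊞⊞
⊞⊞⊞⊞⊞⊞⊞
⊞⊞⊞⊞⊞⊞⊞

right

?????⊛⊛
≋⊛∘⊛⊛⊛⊛
∘∘∘⊛⊛⊛⊛
⊛∘∘⊚⊛⊛⊛
∙∘⊛∘⊞⊞∘
⊞⊞⊞⊞⊞⊞⊞
⊞⊞⊞⊞⊞⊞⊞

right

????⊛⊛∘
⊛∘⊛⊛⊛⊛∙
∘∘⊛⊛⊛⊛∘
∘∘⊛⊚⊛⊛⊛
∘⊛∘⊞⊞∘⊞
⊞⊞⊞⊞⊞⊞⊞
⊞⊞⊞⊞⊞⊞⊞

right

???⊛⊛∘⊛
∘⊛⊛⊛⊛∙∙
∘⊛⊛⊛⊛∘≋
∘⊛⊛⊚⊛⊛∘
⊛∘⊞⊞∘⊞⊛
⊞⊞⊞⊞⊞⊞⊞
⊞⊞⊞⊞⊞⊞⊞

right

??⊛⊛∘⊛⊛
⊛⊛⊛⊛∙∙⊛
⊛⊛⊛⊛∘≋∘
⊛⊛⊛⊚⊛∘∘
∘⊞⊞∘⊞⊛⊞
⊞⊞⊞⊞⊞⊞⊞
⊞⊞⊞⊞⊞⊞⊞

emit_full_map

??????≋∘∘⊞≋
??????∘∙≋⊛⊛
??????∘∘⊛⊛⊛
?????∘⊛∘∙∘⊛
?????⊛⊛∘⊛⊛≋
≋⊛∘⊛⊛⊛⊛∙∙⊛≋
∘∘∘⊛⊛⊛⊛∘≋∘≋
⊛∘∘⊛⊛⊛⊚⊛∘∘∘
∙∘⊛∘⊞⊞∘⊞⊛⊞?

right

?⊛⊛∘⊛⊛≋
⊛⊛⊛∙∙⊛≋
⊛⊛⊛∘≋∘≋
⊛⊛⊛⊚∘∘∘
⊞⊞∘⊞⊛⊞?
⊞⊞⊞⊞⊞⊞⊞
⊞⊞⊞⊞⊞⊞⊞

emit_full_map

??????≋∘∘⊞≋
??????∘∙≋⊛⊛
??????∘∘⊛⊛⊛
?????∘⊛∘∙∘⊛
?????⊛⊛∘⊛⊛≋
≋⊛∘⊛⊛⊛⊛∙∙⊛≋
∘∘∘⊛⊛⊛⊛∘≋∘≋
⊛∘∘⊛⊛⊛⊛⊚∘∘∘
∙∘⊛∘⊞⊞∘⊞⊛⊞?


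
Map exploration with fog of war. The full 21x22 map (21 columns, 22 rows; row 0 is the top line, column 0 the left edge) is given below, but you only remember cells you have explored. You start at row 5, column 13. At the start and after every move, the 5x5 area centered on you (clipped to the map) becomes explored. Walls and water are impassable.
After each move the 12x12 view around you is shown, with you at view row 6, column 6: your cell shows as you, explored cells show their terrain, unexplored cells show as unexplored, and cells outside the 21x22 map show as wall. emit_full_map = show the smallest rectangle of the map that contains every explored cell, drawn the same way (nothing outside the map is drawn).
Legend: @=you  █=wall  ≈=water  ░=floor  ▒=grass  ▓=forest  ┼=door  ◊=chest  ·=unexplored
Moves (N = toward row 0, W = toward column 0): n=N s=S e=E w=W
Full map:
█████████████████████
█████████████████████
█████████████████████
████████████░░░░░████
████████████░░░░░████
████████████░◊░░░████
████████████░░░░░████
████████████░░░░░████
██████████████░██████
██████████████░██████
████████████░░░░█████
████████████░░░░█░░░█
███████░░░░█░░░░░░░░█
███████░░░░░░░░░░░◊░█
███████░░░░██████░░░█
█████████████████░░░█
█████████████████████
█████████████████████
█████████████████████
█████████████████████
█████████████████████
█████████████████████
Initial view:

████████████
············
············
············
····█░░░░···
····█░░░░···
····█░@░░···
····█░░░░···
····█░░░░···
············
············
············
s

············
············
············
····█░░░░···
····█░░░░···
····█░◊░░···
····█░@░░···
····█░░░░···
····███░█···
············
············
············

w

············
············
············
·····█░░░░··
····██░░░░··
····██░◊░░··
····██@░░░··
····██░░░░··
····████░█··
············
············
············

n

████████████
············
············
············
····██░░░░··
····██░░░░··
····██@◊░░··
····██░░░░··
····██░░░░··
····████░█··
············
············

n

████████████
████████████
············
············
····█████···
····██░░░░··
····██@░░░··
····██░◊░░··
····██░░░░··
····██░░░░··
····████░█··
············

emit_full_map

█████·
██░░░░
██@░░░
██░◊░░
██░░░░
██░░░░
████░█

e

████████████
████████████
············
············
···██████···
···██░░░░···
···██░@░░···
···██░◊░░···
···██░░░░···
···██░░░░···
···████░█···
············

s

████████████
············
············
···██████···
···██░░░░···
···██░░░░···
···██░@░░···
···██░░░░···
···██░░░░···
···████░█···
············
············

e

████████████
············
············
··██████····
··██░░░░░···
··██░░░░░···
··██░◊@░░···
··██░░░░░···
··██░░░░░···
··████░█····
············
············

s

············
············
··██████····
··██░░░░░···
··██░░░░░···
··██░◊░░░···
··██░░@░░···
··██░░░░░···
··████░██···
············
············
············

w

············
············
···██████···
···██░░░░░··
···██░░░░░··
···██░◊░░░··
···██░@░░░··
···██░░░░░··
···████░██··
············
············
············

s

············
···██████···
···██░░░░░··
···██░░░░░··
···██░◊░░░··
···██░░░░░··
···██░@░░░··
···████░██··
····███░█···
············
············
············

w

············
····██████··
····██░░░░░·
····██░░░░░·
····██░◊░░░·
····██░░░░░·
····██@░░░░·
····████░██·
····████░█··
············
············
············

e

············
···██████···
···██░░░░░··
···██░░░░░··
···██░◊░░░··
···██░░░░░··
···██░@░░░··
···████░██··
···████░█···
············
············
············

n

············
············
···██████···
···██░░░░░··
···██░░░░░··
···██░◊░░░··
···██░@░░░··
···██░░░░░··
···████░██··
···████░█···
············
············

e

············
············
··██████····
··██░░░░░···
··██░░░░░···
··██░◊░░░···
··██░░@░░···
··██░░░░░···
··████░██···
··████░█····
············
············

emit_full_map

██████·
██░░░░░
██░░░░░
██░◊░░░
██░░@░░
██░░░░░
████░██
████░█·

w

············
············
···██████···
···██░░░░░··
···██░░░░░··
···██░◊░░░··
···██░@░░░··
···██░░░░░··
···████░██··
···████░█···
············
············

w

············
············
····██████··
····██░░░░░·
····██░░░░░·
····██░◊░░░·
····██@░░░░·
····██░░░░░·
····████░██·
····████░█··
············
············

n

████████████
············
············
····██████··
····██░░░░░·
····██░░░░░·
····██@◊░░░·
····██░░░░░·
····██░░░░░·
····████░██·
····████░█··
············

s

············
············
····██████··
····██░░░░░·
····██░░░░░·
····██░◊░░░·
····██@░░░░·
····██░░░░░·
····████░██·
····████░█··
············
············

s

············
····██████··
····██░░░░░·
····██░░░░░·
····██░◊░░░·
····██░░░░░·
····██@░░░░·
····████░██·
····████░█··
············
············
············

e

············
···██████···
···██░░░░░··
···██░░░░░··
···██░◊░░░··
···██░░░░░··
···██░@░░░··
···████░██··
···████░█···
············
············
············


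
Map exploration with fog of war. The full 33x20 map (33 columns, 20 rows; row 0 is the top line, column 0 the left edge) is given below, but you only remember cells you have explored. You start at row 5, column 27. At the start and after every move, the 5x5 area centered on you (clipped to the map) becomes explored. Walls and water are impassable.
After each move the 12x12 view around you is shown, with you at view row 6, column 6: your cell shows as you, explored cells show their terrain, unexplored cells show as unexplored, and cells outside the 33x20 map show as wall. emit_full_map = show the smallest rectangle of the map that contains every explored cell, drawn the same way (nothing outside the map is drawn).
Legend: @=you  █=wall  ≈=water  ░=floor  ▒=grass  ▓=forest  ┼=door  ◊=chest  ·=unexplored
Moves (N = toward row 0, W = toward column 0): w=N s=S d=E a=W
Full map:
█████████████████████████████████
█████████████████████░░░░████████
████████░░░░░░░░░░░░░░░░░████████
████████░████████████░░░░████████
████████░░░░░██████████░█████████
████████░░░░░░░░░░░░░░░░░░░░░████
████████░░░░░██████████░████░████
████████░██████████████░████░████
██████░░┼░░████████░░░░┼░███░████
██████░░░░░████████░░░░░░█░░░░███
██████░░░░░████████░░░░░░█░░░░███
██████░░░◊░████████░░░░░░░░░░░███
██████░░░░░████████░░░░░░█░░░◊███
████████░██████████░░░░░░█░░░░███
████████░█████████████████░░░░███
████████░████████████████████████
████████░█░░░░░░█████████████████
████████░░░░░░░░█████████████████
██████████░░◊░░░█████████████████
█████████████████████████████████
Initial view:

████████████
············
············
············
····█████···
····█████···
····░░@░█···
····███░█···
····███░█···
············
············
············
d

████████████
···········█
···········█
···········█
···██████··█
···██████··█
···░░░@██··█
···███░██··█
···███░██··█
···········█
···········█
···········█

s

···········█
···········█
···········█
···██████··█
···██████··█
···░░░░██··█
···███@██··█
···███░██··█
····██░██··█
···········█
···········█
···········█

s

···········█
···········█
···██████··█
···██████··█
···░░░░██··█
···███░██··█
···███@██··█
····██░██··█
····░░░░█··█
···········█
···········█
···········█

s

···········█
···██████··█
···██████··█
···░░░░██··█
···███░██··█
···███░██··█
····██@██··█
····░░░░█··█
····░░░░█··█
···········█
···········█
···········█

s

···██████··█
···██████··█
···░░░░██··█
···███░██··█
···███░██··█
····██░██··█
····░░@░█··█
····░░░░█··█
····░░░░█··█
···········█
···········█
···········█

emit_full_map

██████
██████
░░░░██
███░██
███░██
·██░██
·░░@░█
·░░░░█
·░░░░█

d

··██████··██
··██████··██
··░░░░██··██
··███░██··██
··███░███·██
···██░███·██
···░░░@██·██
···░░░░██·██
···░░░░██·██
··········██
··········██
··········██

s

··██████··██
··░░░░██··██
··███░██··██
··███░███·██
···██░███·██
···░░░░██·██
···░░░@██·██
···░░░░██·██
····░░◊██·██
··········██
··········██
··········██

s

··░░░░██··██
··███░██··██
··███░███·██
···██░███·██
···░░░░██·██
···░░░░██·██
···░░░@██·██
····░░◊██·██
····░░░██·██
··········██
··········██
··········██

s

··███░██··██
··███░███·██
···██░███·██
···░░░░██·██
···░░░░██·██
···░░░░██·██
····░░@██·██
····░░░██·██
····░░░██·██
··········██
··········██
··········██

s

··███░███·██
···██░███·██
···░░░░██·██
···░░░░██·██
···░░░░██·██
····░░◊██·██
····░░@██·██
····░░░██·██
····█████·██
··········██
··········██
··········██

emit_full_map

██████·
██████·
░░░░██·
███░██·
███░███
·██░███
·░░░░██
·░░░░██
·░░░░██
··░░◊██
··░░@██
··░░░██
··█████

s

···██░███·██
···░░░░██·██
···░░░░██·██
···░░░░██·██
····░░◊██·██
····░░░██·██
····░░@██·██
····█████·██
····█████·██
··········██
··········██
··········██

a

····██░███·█
····░░░░██·█
····░░░░██·█
····░░░░██·█
····░░░◊██·█
····░░░░██·█
····░░@░██·█
····██████·█
····██████·█
···········█
···········█
···········█

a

·····██░███·
·····░░░░██·
·····░░░░██·
·····░░░░██·
····█░░░◊██·
····█░░░░██·
····█░@░░██·
····███████·
····███████·
············
············
············

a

······██░███
······░░░░██
······░░░░██
······░░░░██
····░█░░░◊██
····░█░░░░██
····██@░░░██
····████████
····████████
············
············
············

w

·····███░███
······██░███
······░░░░██
······░░░░██
····░░░░░░██
····░█░░░◊██
····░█@░░░██
····██░░░░██
····████████
····████████
············
············

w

·····███░██·
·····███░███
······██░███
······░░░░██
····░█░░░░██
····░░░░░░██
····░█@░░◊██
····░█░░░░██
····██░░░░██
····████████
····████████
············

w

·····░░░░██·
·····███░██·
·····███░███
······██░███
····░█░░░░██
····░█░░░░██
····░░@░░░██
····░█░░░◊██
····░█░░░░██
····██░░░░██
····████████
····████████

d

····░░░░██··
····███░██··
····███░███·
·····██░███·
···░█░░░░██·
···░█░░░░██·
···░░░@░░██·
···░█░░░◊██·
···░█░░░░██·
···██░░░░██·
···████████·
···████████·

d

···░░░░██··█
···███░██··█
···███░███·█
····██░███·█
··░█░░░░██·█
··░█░░░░██·█
··░░░░@░██·█
··░█░░░◊██·█
··░█░░░░██·█
··██░░░░██·█
··████████·█
··████████·█

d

··░░░░██··██
··███░██··██
··███░███·██
···██░███·██
·░█░░░░██·██
·░█░░░░██·██
·░░░░░@██·██
·░█░░░◊██·██
·░█░░░░██·██
·██░░░░██·██
·████████·██
·████████·██

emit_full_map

·██████·
·██████·
·░░░░██·
·███░██·
·███░███
··██░███
░█░░░░██
░█░░░░██
░░░░░@██
░█░░░◊██
░█░░░░██
██░░░░██
████████
████████

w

··██████··██
··░░░░██··██
··███░██··██
··███░███·██
···██░███·██
·░█░░░░██·██
·░█░░░@██·██
·░░░░░░██·██
·░█░░░◊██·██
·░█░░░░██·██
·██░░░░██·██
·████████·██

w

··██████··██
··██████··██
··░░░░██··██
··███░██··██
··███░███·██
···██░███·██
·░█░░░@██·██
·░█░░░░██·██
·░░░░░░██·██
·░█░░░◊██·██
·░█░░░░██·██
·██░░░░██·██

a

···██████··█
···██████··█
···░░░░██··█
···███░██··█
···███░███·█
····██░███·█
··░█░░@░██·█
··░█░░░░██·█
··░░░░░░██·█
··░█░░░◊██·█
··░█░░░░██·█
··██░░░░██·█

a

····██████··
····██████··
····░░░░██··
····███░██··
····███░███·
····███░███·
···░█░@░░██·
···░█░░░░██·
···░░░░░░██·
···░█░░░◊██·
···░█░░░░██·
···██░░░░██·

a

·····██████·
·····██████·
·····░░░░██·
·····███░██·
····████░███
····░███░███
····░█@░░░██
····░█░░░░██
····░░░░░░██
····░█░░░◊██
····░█░░░░██
····██░░░░██

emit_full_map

·██████·
·██████·
·░░░░██·
·███░██·
████░███
░███░███
░█@░░░██
░█░░░░██
░░░░░░██
░█░░░◊██
░█░░░░██
██░░░░██
████████
████████
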